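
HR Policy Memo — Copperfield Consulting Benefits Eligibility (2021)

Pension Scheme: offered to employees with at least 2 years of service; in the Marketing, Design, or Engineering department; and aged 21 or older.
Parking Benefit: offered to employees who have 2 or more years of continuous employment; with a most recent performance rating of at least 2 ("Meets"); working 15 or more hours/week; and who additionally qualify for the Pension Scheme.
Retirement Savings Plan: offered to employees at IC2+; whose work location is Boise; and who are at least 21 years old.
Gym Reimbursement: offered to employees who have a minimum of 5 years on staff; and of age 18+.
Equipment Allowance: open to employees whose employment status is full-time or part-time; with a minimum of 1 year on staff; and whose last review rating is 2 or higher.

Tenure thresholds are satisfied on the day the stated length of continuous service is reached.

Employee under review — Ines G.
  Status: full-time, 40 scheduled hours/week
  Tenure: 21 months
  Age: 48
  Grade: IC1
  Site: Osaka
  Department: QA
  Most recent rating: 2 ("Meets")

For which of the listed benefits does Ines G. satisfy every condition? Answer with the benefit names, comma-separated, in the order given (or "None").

Equipment Allowance

Pension Scheme — service 21 months < 2 years (≈730 days) ✗ → not eligible.
Parking Benefit — service 21 months < 2 years (≈730 days) ✗ → not eligible.
Retirement Savings Plan — grade IC1 < IC2 ✗ → not eligible.
Gym Reimbursement — service 21 months < 5 years (≈1825 days) ✗ → not eligible.
Equipment Allowance — status full-time ✓; service 21 months ≥ 1 year (≈365 days) ✓; rating 2 ≥ 2 ✓ → eligible.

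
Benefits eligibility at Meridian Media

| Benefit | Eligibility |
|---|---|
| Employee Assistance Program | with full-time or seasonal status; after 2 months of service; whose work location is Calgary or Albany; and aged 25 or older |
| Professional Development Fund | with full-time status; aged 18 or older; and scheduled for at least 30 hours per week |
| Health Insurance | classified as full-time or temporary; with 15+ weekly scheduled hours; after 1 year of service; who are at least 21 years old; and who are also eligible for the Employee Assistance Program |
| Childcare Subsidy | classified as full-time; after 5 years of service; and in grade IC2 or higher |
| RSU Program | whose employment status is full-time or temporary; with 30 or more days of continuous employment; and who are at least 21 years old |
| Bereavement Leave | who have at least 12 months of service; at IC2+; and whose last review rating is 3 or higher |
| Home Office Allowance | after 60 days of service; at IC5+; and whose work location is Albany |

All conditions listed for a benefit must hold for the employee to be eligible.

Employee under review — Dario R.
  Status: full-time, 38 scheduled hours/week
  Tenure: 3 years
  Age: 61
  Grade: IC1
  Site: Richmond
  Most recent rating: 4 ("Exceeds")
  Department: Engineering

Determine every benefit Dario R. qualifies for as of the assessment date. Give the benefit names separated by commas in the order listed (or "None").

Professional Development Fund, RSU Program

Employee Assistance Program — status full-time ✓; service 3 years ≥ 2 months (≈60 days) ✓; site Richmond ✗ (not Calgary or Albany) → not eligible.
Professional Development Fund — status full-time ✓; age 61 ≥ 18 ✓; 38 hrs/wk ≥ 30 ✓ → eligible.
Health Insurance — status full-time ✓; 38 hrs/wk ≥ 15 ✓; service 3 years ≥ 1 year ✓; age 61 ≥ 21 ✓; not eligible for Employee Assistance Program ✗ → not eligible.
Childcare Subsidy — status full-time ✓; service 3 years < 5 years ✗ → not eligible.
RSU Program — status full-time ✓; service 3 years ≥ 30 days ✓; age 61 ≥ 21 ✓ → eligible.
Bereavement Leave — service 3 years ≥ 12 months (≈360 days) ✓; grade IC1 < IC2 ✗ → not eligible.
Home Office Allowance — service 3 years ≥ 60 days ✓; grade IC1 < IC5 ✗ → not eligible.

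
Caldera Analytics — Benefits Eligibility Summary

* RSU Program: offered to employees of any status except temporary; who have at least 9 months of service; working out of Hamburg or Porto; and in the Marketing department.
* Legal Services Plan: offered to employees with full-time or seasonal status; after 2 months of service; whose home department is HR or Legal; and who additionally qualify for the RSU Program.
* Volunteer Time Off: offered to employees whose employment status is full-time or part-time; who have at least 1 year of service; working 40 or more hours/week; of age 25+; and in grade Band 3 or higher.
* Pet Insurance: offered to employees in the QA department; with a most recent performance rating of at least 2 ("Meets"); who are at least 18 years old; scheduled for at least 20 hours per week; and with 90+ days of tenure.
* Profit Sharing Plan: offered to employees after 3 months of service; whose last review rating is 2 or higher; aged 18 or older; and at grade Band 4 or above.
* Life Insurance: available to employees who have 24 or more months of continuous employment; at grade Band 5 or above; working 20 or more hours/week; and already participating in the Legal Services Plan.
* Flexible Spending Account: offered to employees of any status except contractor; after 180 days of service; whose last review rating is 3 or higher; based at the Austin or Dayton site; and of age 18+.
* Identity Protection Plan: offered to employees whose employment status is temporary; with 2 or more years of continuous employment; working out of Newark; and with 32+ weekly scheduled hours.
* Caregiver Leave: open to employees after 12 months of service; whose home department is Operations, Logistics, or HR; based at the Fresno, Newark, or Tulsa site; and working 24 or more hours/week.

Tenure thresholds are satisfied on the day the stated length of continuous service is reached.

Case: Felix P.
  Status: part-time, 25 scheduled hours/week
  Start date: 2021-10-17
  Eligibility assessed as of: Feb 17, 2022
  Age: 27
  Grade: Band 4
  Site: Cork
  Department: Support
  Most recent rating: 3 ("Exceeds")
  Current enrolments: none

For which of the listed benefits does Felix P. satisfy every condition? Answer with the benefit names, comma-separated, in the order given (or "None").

Service from 2021-10-17 to Feb 17, 2022: 123 days.
RSU Program — status part-time ✓ (not excluded); service 123 days < 9 months (≈270 days) ✗ → not eligible.
Legal Services Plan — status part-time ✗ (requires full-time or seasonal) → not eligible.
Volunteer Time Off — status part-time ✓; service 123 days < 1 year (≈365 days) ✗ → not eligible.
Pet Insurance — dept Support ✗ → not eligible.
Profit Sharing Plan — service 123 days ≥ 3 months (≈90 days) ✓; rating 3 ≥ 2 ✓; age 27 ≥ 18 ✓; grade Band 4 ≥ Band 4 ✓ → eligible.
Life Insurance — service 123 days < 24 months (≈720 days) ✗ → not eligible.
Flexible Spending Account — status part-time ✓ (not excluded); service 123 days < 180 days ✗ → not eligible.
Identity Protection Plan — status part-time ✗ (requires temporary) → not eligible.
Caregiver Leave — service 123 days < 12 months (≈360 days) ✗ → not eligible.

Profit Sharing Plan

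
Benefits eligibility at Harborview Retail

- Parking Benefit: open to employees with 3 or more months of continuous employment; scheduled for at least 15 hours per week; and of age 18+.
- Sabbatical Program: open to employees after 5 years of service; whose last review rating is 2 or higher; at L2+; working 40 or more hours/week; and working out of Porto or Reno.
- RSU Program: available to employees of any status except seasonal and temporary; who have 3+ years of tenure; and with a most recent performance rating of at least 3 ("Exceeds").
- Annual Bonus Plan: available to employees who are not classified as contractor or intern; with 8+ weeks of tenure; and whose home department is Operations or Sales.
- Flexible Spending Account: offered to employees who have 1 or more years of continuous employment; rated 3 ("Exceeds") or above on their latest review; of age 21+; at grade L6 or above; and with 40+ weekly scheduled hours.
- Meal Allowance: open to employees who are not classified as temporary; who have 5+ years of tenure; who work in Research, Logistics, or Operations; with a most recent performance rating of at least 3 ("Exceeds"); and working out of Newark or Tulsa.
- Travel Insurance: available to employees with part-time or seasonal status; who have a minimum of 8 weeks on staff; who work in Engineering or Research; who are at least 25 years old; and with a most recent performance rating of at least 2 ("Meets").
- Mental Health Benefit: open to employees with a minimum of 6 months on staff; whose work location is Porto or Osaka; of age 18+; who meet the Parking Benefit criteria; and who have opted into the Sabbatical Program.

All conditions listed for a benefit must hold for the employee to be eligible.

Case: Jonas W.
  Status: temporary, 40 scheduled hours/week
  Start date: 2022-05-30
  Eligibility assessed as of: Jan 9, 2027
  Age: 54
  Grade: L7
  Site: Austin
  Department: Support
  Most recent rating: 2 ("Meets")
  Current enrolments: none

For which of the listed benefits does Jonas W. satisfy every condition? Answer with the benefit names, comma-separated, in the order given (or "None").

Parking Benefit

Service from 2022-05-30 to Jan 9, 2027: 1685 days.
Parking Benefit — service 1685 days ≥ 3 months (≈90 days) ✓; 40 hrs/wk ≥ 15 ✓; age 54 ≥ 18 ✓ → eligible.
Sabbatical Program — service 1685 days < 5 years (≈1825 days) ✗ → not eligible.
RSU Program — status temporary ✗ (excluded) → not eligible.
Annual Bonus Plan — status temporary ✓ (not excluded); service 1685 days ≥ 8 weeks (≈56 days) ✓; dept Support ✗ → not eligible.
Flexible Spending Account — service 1685 days ≥ 1 year (≈365 days) ✓; rating 2 < 3 ✗ → not eligible.
Meal Allowance — status temporary ✗ (excluded) → not eligible.
Travel Insurance — status temporary ✗ (requires part-time or seasonal) → not eligible.
Mental Health Benefit — service 1685 days ≥ 6 months (≈180 days) ✓; site Austin ✗ (not Porto or Osaka) → not eligible.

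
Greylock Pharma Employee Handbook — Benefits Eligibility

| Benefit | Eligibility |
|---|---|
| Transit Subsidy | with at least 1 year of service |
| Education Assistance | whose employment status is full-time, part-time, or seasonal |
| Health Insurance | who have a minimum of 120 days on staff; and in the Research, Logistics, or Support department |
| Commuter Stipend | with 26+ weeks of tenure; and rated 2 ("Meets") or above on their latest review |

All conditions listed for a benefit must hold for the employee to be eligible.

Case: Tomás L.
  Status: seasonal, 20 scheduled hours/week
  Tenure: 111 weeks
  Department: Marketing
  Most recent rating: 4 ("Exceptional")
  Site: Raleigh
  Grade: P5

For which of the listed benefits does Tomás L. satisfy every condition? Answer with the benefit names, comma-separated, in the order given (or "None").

Transit Subsidy — service 111 weeks ≥ 1 year (≈365 days) ✓ → eligible.
Education Assistance — status seasonal ✓ → eligible.
Health Insurance — service 111 weeks ≥ 120 days ✓; dept Marketing ✗ → not eligible.
Commuter Stipend — service 111 weeks ≥ 26 weeks ✓; rating 4 ≥ 2 ✓ → eligible.

Transit Subsidy, Education Assistance, Commuter Stipend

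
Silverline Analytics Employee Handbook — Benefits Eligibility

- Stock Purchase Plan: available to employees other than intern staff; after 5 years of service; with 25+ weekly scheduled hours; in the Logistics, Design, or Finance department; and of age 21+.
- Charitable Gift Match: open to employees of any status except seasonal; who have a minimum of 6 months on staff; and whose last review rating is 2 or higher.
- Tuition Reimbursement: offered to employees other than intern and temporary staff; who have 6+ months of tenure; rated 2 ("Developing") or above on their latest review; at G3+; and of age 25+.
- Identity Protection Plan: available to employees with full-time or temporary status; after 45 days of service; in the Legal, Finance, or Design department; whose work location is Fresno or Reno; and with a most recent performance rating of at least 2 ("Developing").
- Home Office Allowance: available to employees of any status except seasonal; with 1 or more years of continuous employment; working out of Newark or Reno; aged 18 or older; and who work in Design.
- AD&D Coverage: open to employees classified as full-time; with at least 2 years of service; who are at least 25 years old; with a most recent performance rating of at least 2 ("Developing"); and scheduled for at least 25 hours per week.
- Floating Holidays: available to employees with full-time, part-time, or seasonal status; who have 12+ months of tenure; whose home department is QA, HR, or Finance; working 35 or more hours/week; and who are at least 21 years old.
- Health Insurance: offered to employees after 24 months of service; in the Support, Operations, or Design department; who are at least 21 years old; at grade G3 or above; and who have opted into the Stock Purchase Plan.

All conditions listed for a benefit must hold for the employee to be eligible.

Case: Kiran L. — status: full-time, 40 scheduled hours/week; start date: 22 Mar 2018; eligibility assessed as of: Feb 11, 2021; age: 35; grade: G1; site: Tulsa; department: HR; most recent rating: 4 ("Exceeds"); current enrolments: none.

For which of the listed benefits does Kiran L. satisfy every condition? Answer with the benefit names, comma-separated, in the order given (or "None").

Service from 22 Mar 2018 to Feb 11, 2021: 1057 days.
Stock Purchase Plan — status full-time ✓ (not excluded); service 1057 days < 5 years (≈1825 days) ✗ → not eligible.
Charitable Gift Match — status full-time ✓ (not excluded); service 1057 days ≥ 6 months (≈180 days) ✓; rating 4 ≥ 2 ✓ → eligible.
Tuition Reimbursement — status full-time ✓ (not excluded); service 1057 days ≥ 6 months (≈180 days) ✓; rating 4 ≥ 2 ✓; grade G1 < G3 ✗ → not eligible.
Identity Protection Plan — status full-time ✓; service 1057 days ≥ 45 days ✓; dept HR ✗ → not eligible.
Home Office Allowance — status full-time ✓ (not excluded); service 1057 days ≥ 1 year (≈365 days) ✓; site Tulsa ✗ (not Newark or Reno) → not eligible.
AD&D Coverage — status full-time ✓; service 1057 days ≥ 2 years (≈730 days) ✓; age 35 ≥ 25 ✓; rating 4 ≥ 2 ✓; 40 hrs/wk ≥ 25 ✓ → eligible.
Floating Holidays — status full-time ✓; service 1057 days ≥ 12 months (≈360 days) ✓; dept HR ✓; 40 hrs/wk ≥ 35 ✓; age 35 ≥ 21 ✓ → eligible.
Health Insurance — service 1057 days ≥ 24 months (≈720 days) ✓; dept HR ✗ → not eligible.

Charitable Gift Match, AD&D Coverage, Floating Holidays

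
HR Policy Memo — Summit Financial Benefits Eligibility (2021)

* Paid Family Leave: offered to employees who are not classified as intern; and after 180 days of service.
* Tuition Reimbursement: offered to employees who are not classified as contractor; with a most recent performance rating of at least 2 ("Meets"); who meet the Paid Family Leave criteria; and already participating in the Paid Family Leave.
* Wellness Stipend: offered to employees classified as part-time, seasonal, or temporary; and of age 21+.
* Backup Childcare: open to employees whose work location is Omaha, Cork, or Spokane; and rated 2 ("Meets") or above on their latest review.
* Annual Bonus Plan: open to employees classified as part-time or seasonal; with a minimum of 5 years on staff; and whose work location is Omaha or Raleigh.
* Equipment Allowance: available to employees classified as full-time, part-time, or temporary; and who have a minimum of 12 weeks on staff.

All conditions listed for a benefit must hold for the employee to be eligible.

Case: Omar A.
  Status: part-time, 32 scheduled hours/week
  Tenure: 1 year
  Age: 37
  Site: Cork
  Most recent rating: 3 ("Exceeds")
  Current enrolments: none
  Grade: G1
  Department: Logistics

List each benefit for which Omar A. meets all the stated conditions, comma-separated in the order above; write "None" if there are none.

Paid Family Leave, Wellness Stipend, Backup Childcare, Equipment Allowance

Paid Family Leave — status part-time ✓ (not excluded); service 1 year ≥ 180 days ✓ → eligible.
Tuition Reimbursement — status part-time ✓ (not excluded); rating 3 ≥ 2 ✓; eligible for Paid Family Leave ✓; not enrolled in Paid Family Leave ✗ → not eligible.
Wellness Stipend — status part-time ✓; age 37 ≥ 21 ✓ → eligible.
Backup Childcare — site Cork ✓; rating 3 ≥ 2 ✓ → eligible.
Annual Bonus Plan — status part-time ✓; service 1 year < 5 years ✗ → not eligible.
Equipment Allowance — status part-time ✓; service 1 year ≥ 12 weeks (≈84 days) ✓ → eligible.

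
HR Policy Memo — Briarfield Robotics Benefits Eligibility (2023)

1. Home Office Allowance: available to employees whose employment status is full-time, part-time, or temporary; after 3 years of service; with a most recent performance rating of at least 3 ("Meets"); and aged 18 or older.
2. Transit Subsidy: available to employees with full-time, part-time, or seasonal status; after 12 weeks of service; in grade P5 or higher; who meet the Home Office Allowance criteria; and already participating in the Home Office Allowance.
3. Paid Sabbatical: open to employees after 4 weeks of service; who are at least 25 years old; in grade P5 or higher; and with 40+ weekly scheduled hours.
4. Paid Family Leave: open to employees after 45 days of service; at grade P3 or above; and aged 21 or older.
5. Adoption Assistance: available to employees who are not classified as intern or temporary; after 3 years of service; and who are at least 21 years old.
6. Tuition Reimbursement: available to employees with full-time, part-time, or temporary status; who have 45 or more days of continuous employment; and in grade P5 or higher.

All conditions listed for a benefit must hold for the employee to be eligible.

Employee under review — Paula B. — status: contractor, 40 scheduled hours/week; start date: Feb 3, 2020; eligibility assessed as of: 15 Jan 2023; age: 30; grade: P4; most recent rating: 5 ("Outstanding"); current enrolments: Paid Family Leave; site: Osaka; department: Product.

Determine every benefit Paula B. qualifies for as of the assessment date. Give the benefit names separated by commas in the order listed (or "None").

Service from Feb 3, 2020 to 15 Jan 2023: 1077 days.
Home Office Allowance — status contractor ✗ (requires full-time, part-time, or temporary) → not eligible.
Transit Subsidy — status contractor ✗ (requires full-time, part-time, or seasonal) → not eligible.
Paid Sabbatical — service 1077 days ≥ 4 weeks (≈28 days) ✓; age 30 ≥ 25 ✓; grade P4 < P5 ✗ → not eligible.
Paid Family Leave — service 1077 days ≥ 45 days ✓; grade P4 ≥ P3 ✓; age 30 ≥ 21 ✓ → eligible.
Adoption Assistance — status contractor ✓ (not excluded); service 1077 days < 3 years (≈1095 days) ✗ → not eligible.
Tuition Reimbursement — status contractor ✗ (requires full-time, part-time, or temporary) → not eligible.

Paid Family Leave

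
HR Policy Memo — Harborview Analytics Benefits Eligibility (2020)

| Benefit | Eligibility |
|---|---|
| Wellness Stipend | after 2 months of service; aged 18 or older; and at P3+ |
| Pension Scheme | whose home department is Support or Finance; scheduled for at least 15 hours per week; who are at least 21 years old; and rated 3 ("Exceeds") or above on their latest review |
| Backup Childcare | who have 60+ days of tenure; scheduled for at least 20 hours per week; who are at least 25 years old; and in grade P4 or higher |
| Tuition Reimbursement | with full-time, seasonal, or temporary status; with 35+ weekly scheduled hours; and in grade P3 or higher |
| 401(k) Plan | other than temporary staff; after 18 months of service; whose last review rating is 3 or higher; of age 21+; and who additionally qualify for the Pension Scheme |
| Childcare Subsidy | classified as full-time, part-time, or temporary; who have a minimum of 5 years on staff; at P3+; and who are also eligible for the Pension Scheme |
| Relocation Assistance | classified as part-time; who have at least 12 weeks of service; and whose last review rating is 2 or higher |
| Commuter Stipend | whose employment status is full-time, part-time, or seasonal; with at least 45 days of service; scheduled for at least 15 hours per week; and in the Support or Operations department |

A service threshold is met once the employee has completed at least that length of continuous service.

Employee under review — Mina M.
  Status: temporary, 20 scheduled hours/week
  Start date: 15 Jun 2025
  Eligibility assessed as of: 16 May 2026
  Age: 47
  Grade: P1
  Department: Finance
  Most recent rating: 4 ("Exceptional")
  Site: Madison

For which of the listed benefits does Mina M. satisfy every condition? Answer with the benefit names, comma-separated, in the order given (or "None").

Pension Scheme

Service from 15 Jun 2025 to 16 May 2026: 335 days.
Wellness Stipend — service 335 days ≥ 2 months (≈60 days) ✓; age 47 ≥ 18 ✓; grade P1 < P3 ✗ → not eligible.
Pension Scheme — dept Finance ✓; 20 hrs/wk ≥ 15 ✓; age 47 ≥ 21 ✓; rating 4 ≥ 3 ✓ → eligible.
Backup Childcare — service 335 days ≥ 60 days ✓; 20 hrs/wk ≥ 20 ✓; age 47 ≥ 25 ✓; grade P1 < P4 ✗ → not eligible.
Tuition Reimbursement — status temporary ✓; 20 hrs/wk < 35 ✗ → not eligible.
401(k) Plan — status temporary ✗ (excluded) → not eligible.
Childcare Subsidy — status temporary ✓; service 335 days < 5 years (≈1825 days) ✗ → not eligible.
Relocation Assistance — status temporary ✗ (requires part-time) → not eligible.
Commuter Stipend — status temporary ✗ (requires full-time, part-time, or seasonal) → not eligible.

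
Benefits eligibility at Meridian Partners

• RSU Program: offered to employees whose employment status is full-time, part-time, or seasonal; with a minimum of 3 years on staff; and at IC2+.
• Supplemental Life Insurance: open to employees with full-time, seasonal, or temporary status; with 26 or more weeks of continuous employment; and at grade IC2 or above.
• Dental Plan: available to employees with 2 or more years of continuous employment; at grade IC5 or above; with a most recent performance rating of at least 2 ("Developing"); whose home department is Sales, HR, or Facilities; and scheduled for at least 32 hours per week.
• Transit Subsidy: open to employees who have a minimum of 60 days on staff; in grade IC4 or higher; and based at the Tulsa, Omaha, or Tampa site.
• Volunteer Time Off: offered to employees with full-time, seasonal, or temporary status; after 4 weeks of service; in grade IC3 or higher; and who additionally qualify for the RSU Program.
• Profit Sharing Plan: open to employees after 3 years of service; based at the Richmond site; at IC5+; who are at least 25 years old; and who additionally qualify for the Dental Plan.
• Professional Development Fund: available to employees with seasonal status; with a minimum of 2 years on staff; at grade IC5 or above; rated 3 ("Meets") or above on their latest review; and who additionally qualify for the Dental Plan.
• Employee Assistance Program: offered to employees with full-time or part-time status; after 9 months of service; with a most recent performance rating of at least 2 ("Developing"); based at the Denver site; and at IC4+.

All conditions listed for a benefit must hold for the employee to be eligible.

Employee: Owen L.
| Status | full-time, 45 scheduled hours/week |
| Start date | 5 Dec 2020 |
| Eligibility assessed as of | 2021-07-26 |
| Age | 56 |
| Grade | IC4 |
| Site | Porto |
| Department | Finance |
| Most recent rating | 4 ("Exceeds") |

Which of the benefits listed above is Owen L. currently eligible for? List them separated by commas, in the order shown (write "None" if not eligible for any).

Supplemental Life Insurance

Service from 5 Dec 2020 to 2021-07-26: 233 days.
RSU Program — status full-time ✓; service 233 days < 3 years (≈1095 days) ✗ → not eligible.
Supplemental Life Insurance — status full-time ✓; service 233 days ≥ 26 weeks (≈182 days) ✓; grade IC4 ≥ IC2 ✓ → eligible.
Dental Plan — service 233 days < 2 years (≈730 days) ✗ → not eligible.
Transit Subsidy — service 233 days ≥ 60 days ✓; grade IC4 ≥ IC4 ✓; site Porto ✗ (not Tulsa, Omaha, or Tampa) → not eligible.
Volunteer Time Off — status full-time ✓; service 233 days ≥ 4 weeks (≈28 days) ✓; grade IC4 ≥ IC3 ✓; not eligible for RSU Program ✗ → not eligible.
Profit Sharing Plan — service 233 days < 3 years (≈1095 days) ✗ → not eligible.
Professional Development Fund — status full-time ✗ (requires seasonal) → not eligible.
Employee Assistance Program — status full-time ✓; service 233 days < 9 months (≈270 days) ✗ → not eligible.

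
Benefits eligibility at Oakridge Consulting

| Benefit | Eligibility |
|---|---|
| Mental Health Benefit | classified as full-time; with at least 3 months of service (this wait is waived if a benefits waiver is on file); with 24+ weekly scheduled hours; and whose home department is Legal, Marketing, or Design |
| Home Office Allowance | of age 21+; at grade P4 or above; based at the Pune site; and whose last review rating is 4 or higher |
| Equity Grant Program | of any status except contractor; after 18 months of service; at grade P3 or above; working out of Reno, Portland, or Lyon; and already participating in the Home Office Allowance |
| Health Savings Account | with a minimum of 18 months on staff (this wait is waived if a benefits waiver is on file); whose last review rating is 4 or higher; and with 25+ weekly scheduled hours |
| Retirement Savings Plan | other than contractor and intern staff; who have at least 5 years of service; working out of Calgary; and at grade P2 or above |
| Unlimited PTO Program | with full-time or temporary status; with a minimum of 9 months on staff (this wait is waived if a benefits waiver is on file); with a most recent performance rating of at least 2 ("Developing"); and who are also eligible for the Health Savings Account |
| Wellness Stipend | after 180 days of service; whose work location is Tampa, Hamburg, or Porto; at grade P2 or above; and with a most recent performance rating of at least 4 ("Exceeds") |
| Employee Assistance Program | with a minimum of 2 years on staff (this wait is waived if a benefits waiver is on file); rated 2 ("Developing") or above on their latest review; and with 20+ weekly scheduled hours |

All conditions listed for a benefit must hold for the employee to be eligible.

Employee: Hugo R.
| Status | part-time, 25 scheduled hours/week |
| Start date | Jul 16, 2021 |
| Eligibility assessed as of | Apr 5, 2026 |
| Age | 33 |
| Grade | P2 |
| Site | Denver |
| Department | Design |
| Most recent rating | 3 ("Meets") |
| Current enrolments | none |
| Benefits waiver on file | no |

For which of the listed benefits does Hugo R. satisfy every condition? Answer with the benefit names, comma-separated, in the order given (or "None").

Employee Assistance Program

Service from Jul 16, 2021 to Apr 5, 2026: 1724 days.
Mental Health Benefit — status part-time ✗ (requires full-time) → not eligible.
Home Office Allowance — age 33 ≥ 21 ✓; grade P2 < P4 ✗ → not eligible.
Equity Grant Program — status part-time ✓ (not excluded); service 1724 days ≥ 18 months (≈540 days) ✓; grade P2 < P3 ✗ → not eligible.
Health Savings Account — no waiver, service 1724 days ≥ 18 months (≈540 days) ✓; rating 3 < 4 ✗ → not eligible.
Retirement Savings Plan — status part-time ✓ (not excluded); service 1724 days < 5 years (≈1825 days) ✗ → not eligible.
Unlimited PTO Program — status part-time ✗ (requires full-time or temporary) → not eligible.
Wellness Stipend — service 1724 days ≥ 180 days ✓; site Denver ✗ (not Tampa, Hamburg, or Porto) → not eligible.
Employee Assistance Program — no waiver, service 1724 days ≥ 2 years (≈730 days) ✓; rating 3 ≥ 2 ✓; 25 hrs/wk ≥ 20 ✓ → eligible.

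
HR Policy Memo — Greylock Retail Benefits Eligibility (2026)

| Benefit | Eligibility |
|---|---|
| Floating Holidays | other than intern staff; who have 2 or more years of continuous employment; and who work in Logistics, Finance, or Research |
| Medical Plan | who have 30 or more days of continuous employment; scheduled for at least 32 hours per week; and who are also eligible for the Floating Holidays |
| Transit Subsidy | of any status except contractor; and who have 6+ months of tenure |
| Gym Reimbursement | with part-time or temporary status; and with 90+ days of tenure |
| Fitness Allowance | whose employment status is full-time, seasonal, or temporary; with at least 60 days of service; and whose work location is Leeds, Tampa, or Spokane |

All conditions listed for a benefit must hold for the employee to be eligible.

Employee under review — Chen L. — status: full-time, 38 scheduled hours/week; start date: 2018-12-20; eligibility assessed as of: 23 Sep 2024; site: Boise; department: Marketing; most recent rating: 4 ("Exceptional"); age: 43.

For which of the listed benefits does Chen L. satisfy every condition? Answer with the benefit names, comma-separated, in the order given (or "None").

Transit Subsidy

Service from 2018-12-20 to 23 Sep 2024: 2104 days.
Floating Holidays — status full-time ✓ (not excluded); service 2104 days ≥ 2 years (≈730 days) ✓; dept Marketing ✗ → not eligible.
Medical Plan — service 2104 days ≥ 30 days ✓; 38 hrs/wk ≥ 32 ✓; not eligible for Floating Holidays ✗ → not eligible.
Transit Subsidy — status full-time ✓ (not excluded); service 2104 days ≥ 6 months (≈180 days) ✓ → eligible.
Gym Reimbursement — status full-time ✗ (requires part-time or temporary) → not eligible.
Fitness Allowance — status full-time ✓; service 2104 days ≥ 60 days ✓; site Boise ✗ (not Leeds, Tampa, or Spokane) → not eligible.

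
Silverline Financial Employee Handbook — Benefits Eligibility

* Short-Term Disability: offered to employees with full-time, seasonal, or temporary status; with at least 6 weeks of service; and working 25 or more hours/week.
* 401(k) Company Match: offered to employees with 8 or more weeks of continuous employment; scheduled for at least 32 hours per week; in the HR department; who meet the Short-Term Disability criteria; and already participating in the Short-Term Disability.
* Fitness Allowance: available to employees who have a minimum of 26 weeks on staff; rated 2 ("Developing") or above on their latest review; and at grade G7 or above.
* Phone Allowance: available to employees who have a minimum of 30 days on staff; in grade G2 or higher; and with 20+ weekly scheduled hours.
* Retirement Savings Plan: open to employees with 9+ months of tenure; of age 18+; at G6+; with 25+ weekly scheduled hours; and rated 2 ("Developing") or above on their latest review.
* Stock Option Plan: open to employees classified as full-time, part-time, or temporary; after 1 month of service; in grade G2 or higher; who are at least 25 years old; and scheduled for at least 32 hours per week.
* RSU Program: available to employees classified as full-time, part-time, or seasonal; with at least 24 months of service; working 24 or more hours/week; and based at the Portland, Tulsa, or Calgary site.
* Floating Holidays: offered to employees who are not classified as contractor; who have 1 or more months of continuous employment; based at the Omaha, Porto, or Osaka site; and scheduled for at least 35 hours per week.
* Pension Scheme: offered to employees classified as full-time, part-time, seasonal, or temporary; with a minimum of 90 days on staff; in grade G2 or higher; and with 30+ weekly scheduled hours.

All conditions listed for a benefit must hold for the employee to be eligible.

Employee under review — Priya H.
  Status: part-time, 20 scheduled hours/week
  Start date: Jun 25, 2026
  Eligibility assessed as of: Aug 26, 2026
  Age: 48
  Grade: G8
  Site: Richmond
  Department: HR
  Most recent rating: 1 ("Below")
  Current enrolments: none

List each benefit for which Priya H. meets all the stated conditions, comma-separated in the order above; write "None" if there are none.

Phone Allowance

Service from Jun 25, 2026 to Aug 26, 2026: 62 days.
Short-Term Disability — status part-time ✗ (requires full-time, seasonal, or temporary) → not eligible.
401(k) Company Match — service 62 days ≥ 8 weeks (≈56 days) ✓; 20 hrs/wk < 32 ✗ → not eligible.
Fitness Allowance — service 62 days < 26 weeks (≈182 days) ✗ → not eligible.
Phone Allowance — service 62 days ≥ 30 days ✓; grade G8 ≥ G2 ✓; 20 hrs/wk ≥ 20 ✓ → eligible.
Retirement Savings Plan — service 62 days < 9 months (≈270 days) ✗ → not eligible.
Stock Option Plan — status part-time ✓; service 62 days ≥ 1 month (≈30 days) ✓; grade G8 ≥ G2 ✓; age 48 ≥ 25 ✓; 20 hrs/wk < 32 ✗ → not eligible.
RSU Program — status part-time ✓; service 62 days < 24 months (≈720 days) ✗ → not eligible.
Floating Holidays — status part-time ✓ (not excluded); service 62 days ≥ 1 month (≈30 days) ✓; site Richmond ✗ (not Omaha, Porto, or Osaka) → not eligible.
Pension Scheme — status part-time ✓; service 62 days < 90 days ✗ → not eligible.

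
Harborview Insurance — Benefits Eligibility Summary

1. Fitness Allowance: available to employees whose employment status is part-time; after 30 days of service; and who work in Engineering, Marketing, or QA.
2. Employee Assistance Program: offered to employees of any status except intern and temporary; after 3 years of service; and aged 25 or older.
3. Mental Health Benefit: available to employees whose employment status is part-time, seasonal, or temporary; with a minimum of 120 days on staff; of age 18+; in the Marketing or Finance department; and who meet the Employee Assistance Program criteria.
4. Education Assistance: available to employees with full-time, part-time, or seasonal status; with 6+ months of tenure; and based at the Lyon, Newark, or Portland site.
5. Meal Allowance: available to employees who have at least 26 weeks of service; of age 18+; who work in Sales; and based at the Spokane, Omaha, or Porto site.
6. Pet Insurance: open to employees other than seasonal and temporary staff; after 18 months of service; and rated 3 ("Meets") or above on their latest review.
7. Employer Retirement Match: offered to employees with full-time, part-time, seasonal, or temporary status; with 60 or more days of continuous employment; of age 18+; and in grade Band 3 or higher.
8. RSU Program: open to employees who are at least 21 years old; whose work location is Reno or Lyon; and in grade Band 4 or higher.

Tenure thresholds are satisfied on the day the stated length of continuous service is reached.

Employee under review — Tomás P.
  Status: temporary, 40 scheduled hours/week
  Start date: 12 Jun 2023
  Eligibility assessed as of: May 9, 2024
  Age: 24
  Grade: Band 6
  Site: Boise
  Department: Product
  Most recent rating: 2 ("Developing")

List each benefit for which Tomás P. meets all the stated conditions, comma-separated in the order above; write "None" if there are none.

Employer Retirement Match

Service from 12 Jun 2023 to May 9, 2024: 332 days.
Fitness Allowance — status temporary ✗ (requires part-time) → not eligible.
Employee Assistance Program — status temporary ✗ (excluded) → not eligible.
Mental Health Benefit — status temporary ✓; service 332 days ≥ 120 days ✓; age 24 ≥ 18 ✓; dept Product ✗ → not eligible.
Education Assistance — status temporary ✗ (requires full-time, part-time, or seasonal) → not eligible.
Meal Allowance — service 332 days ≥ 26 weeks (≈182 days) ✓; age 24 ≥ 18 ✓; dept Product ✗ → not eligible.
Pet Insurance — status temporary ✗ (excluded) → not eligible.
Employer Retirement Match — status temporary ✓; service 332 days ≥ 60 days ✓; age 24 ≥ 18 ✓; grade Band 6 ≥ Band 3 ✓ → eligible.
RSU Program — age 24 ≥ 21 ✓; site Boise ✗ (not Reno or Lyon) → not eligible.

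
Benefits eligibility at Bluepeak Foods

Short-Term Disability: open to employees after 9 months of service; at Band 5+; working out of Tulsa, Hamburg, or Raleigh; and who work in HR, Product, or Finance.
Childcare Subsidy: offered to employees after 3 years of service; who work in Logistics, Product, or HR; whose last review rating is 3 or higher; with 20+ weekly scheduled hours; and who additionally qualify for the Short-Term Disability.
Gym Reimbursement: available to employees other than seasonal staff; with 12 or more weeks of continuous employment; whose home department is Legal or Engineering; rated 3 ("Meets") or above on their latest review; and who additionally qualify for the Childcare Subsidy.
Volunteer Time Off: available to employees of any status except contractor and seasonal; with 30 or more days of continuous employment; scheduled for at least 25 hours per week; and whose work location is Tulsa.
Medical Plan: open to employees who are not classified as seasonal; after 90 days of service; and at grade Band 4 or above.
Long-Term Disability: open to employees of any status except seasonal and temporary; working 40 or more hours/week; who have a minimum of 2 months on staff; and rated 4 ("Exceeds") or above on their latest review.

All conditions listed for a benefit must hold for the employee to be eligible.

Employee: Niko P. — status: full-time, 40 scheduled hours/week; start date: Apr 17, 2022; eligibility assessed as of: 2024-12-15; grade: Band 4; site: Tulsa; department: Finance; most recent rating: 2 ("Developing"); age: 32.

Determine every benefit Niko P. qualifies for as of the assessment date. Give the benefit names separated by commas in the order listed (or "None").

Volunteer Time Off, Medical Plan

Service from Apr 17, 2022 to 2024-12-15: 973 days.
Short-Term Disability — service 973 days ≥ 9 months (≈270 days) ✓; grade Band 4 < Band 5 ✗ → not eligible.
Childcare Subsidy — service 973 days < 3 years (≈1095 days) ✗ → not eligible.
Gym Reimbursement — status full-time ✓ (not excluded); service 973 days ≥ 12 weeks (≈84 days) ✓; dept Finance ✗ → not eligible.
Volunteer Time Off — status full-time ✓ (not excluded); service 973 days ≥ 30 days ✓; 40 hrs/wk ≥ 25 ✓; site Tulsa ✓ → eligible.
Medical Plan — status full-time ✓ (not excluded); service 973 days ≥ 90 days ✓; grade Band 4 ≥ Band 4 ✓ → eligible.
Long-Term Disability — status full-time ✓ (not excluded); 40 hrs/wk ≥ 40 ✓; service 973 days ≥ 2 months (≈60 days) ✓; rating 2 < 4 ✗ → not eligible.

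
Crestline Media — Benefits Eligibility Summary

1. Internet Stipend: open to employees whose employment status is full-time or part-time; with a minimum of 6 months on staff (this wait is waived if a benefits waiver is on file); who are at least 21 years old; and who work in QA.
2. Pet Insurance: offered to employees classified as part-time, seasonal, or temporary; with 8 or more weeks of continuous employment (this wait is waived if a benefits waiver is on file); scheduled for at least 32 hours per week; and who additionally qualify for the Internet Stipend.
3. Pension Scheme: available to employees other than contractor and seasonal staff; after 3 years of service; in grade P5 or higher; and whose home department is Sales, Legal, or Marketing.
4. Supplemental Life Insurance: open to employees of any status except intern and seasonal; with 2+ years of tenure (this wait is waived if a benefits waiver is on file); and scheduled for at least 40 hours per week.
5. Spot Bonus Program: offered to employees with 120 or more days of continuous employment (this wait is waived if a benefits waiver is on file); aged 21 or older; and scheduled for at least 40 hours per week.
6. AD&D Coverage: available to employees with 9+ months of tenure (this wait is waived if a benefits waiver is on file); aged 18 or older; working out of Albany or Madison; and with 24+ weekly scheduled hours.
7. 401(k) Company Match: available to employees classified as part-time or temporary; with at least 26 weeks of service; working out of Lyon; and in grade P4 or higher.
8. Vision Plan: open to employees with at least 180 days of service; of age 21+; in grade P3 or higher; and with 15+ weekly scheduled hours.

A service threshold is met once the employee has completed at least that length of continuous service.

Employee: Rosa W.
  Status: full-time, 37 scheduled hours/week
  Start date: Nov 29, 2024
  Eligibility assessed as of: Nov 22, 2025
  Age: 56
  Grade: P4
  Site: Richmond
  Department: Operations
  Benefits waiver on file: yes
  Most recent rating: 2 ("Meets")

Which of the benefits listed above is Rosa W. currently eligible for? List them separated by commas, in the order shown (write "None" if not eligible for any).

Vision Plan

Service from Nov 29, 2024 to Nov 22, 2025: 358 days.
Internet Stipend — status full-time ✓; benefits waiver on file ✓; age 56 ≥ 21 ✓; dept Operations ✗ → not eligible.
Pet Insurance — status full-time ✗ (requires part-time, seasonal, or temporary) → not eligible.
Pension Scheme — status full-time ✓ (not excluded); service 358 days < 3 years (≈1095 days) ✗ → not eligible.
Supplemental Life Insurance — status full-time ✓ (not excluded); benefits waiver on file ✓; 37 hrs/wk < 40 ✗ → not eligible.
Spot Bonus Program — benefits waiver on file ✓; age 56 ≥ 21 ✓; 37 hrs/wk < 40 ✗ → not eligible.
AD&D Coverage — benefits waiver on file ✓; age 56 ≥ 18 ✓; site Richmond ✗ (not Albany or Madison) → not eligible.
401(k) Company Match — status full-time ✗ (requires part-time or temporary) → not eligible.
Vision Plan — service 358 days ≥ 180 days ✓; age 56 ≥ 21 ✓; grade P4 ≥ P3 ✓; 37 hrs/wk ≥ 15 ✓ → eligible.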